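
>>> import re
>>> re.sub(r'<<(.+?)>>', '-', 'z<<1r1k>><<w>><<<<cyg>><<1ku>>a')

`sub` substitutes '-' at each match site.

'z----a'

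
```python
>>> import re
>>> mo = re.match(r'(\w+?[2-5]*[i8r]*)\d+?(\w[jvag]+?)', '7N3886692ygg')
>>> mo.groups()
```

The pattern matches one or more of a word character (lazy), then zero or more of a character in [2-5], then zero or more of one of [i8r] (captured); then one or more of a digit (lazy); then a word character, then one or more of one of [jvag] (lazy) (captured).
Because the quantifier is non-greedy, it stops expanding at the earliest point where the rest of the pattern can succeed.
`match` is anchored at position 0; if the pattern doesn't fit there, it returns None.
The match spans [0:11] → '7N3886692yg'.
Captured: group 1 = '7N388', group 2 = 'yg'.

('7N388', 'yg')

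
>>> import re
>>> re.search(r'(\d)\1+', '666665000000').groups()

The backreference `\1` re-matches whatever the first group consumed, character for character.
`re.search` scans for the first position where the pattern succeeds.
The match spans [0:5] → '66666'.
Captured: group 1 = '6'.

('6',)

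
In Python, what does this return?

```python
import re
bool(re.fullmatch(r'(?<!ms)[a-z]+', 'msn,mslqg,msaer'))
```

False

`re.fullmatch` is like wrapping the pattern in `^…$` (in single-line mode).
Here there's no way to consume every character, so the call returns None, and `bool(None)` is False.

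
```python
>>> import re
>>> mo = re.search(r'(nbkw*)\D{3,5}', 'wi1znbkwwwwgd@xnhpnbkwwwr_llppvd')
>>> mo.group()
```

'nbkwwwwgd@xn'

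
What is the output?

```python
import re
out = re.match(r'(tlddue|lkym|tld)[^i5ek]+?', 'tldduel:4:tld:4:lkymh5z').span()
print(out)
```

Alternation tries branches left to right and keeps the first one that lets the overall match succeed at that position.
With `match`, the pattern is implicitly anchored at the beginning.
The match spans [0:7] → 'tldduel'.
Captured: group 1 = 'tlddue'.

(0, 7)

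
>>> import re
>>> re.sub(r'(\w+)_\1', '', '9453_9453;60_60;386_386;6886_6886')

';;;'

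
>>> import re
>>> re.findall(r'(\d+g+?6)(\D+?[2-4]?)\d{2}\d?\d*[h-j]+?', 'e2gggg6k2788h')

This matches one or more of a digit, then one or more of the literal 'g' (lazy), then the literal '6' (captured); then one or more of a non-digit (lazy), then optionally a character in [2-4] (captured); then exactly 2 of a digit, then optionally a digit, then zero or more of a digit; then one or more of a character in [h-j] (lazy).
Scanning left to right: at [1:13] match '2gggg6k2788h', groups = ('2gggg6', 'k2').
With 2 capturing groups, `findall` returns a 2-tuple per match.

[('2gggg6', 'k2')]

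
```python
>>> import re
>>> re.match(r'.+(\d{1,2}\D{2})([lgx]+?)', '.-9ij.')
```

None

The pattern matches one or more of any character; then 1 to 2 of a digit, then exactly 2 of a non-digit (captured); then one or more of one of [lgx] (lazy) (captured).
`match` is anchored at position 0; if the pattern doesn't fit there, it returns None.
Here the pattern fails at index 0, so the call returns None.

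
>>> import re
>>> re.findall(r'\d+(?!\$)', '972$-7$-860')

['97', '860']

Because the assertion is negative and zero-width, positions next to the forbidden text are skipped.
Scanning left to right: at [0:2] → '97'; at [8:11] → '860'.
With no groups in the pattern, `findall` gives back each whole match — 2 here.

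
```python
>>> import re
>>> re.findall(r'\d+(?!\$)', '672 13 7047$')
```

['672', '13', '704']

The negative lookahead/lookbehind blocks any match where the forbidden context is present.
With no groups in the pattern, `findall` gives back each whole match — 3 here.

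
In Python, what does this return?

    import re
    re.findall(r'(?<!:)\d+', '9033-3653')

['9033', '3653']

`(?!…)`/`(?<!…)` only lets a position through if the neighbouring text does NOT match; no characters are consumed.
`findall` yields the raw match text (2 of them) because the pattern has no groups.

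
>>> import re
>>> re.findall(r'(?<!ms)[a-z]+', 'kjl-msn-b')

['kjl', 'msn', 'b']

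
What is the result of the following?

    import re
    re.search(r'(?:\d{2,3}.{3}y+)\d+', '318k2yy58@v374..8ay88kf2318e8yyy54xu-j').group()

'318k2yy58'

Pattern: 2 to 3 of a digit, then exactly 3 of any character, then one or more of a literal 'y' (non-capturing group); then one or more of a digit.
`search` walks the string left to right and returns the first match it finds.
The match spans [0:9] → '318k2yy58'.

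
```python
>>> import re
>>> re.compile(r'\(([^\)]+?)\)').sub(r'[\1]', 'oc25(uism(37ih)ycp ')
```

'oc25[uism(37ih]ycp '

The replacement refers to a captured group, so each match is rewritten using its own captured text.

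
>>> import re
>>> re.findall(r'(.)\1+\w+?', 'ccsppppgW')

['c', 'p']

A backreference is literal: `\1` must see the identical characters the first group matched.
Walking the string: at [0:3] match 'ccs', group 1 = 'c'; at [3:8] match 'ppppg', group 1 = 'p'.
`findall` collects group 1 from each match (2 total).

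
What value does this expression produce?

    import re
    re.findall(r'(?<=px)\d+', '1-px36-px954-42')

Because the assertion is zero-width, the text it checks is not consumed and won't appear in the result.
Matches: at [4:6] → '36'; at [9:12] → '954'.
With no groups in the pattern, `findall` gives back each whole match — 2 here.

['36', '954']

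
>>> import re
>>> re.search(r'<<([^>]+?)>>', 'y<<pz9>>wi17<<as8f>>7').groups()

The match spans [1:8] → '<<pz9>>'.
Captured: group 1 = 'pz9'.

('pz9',)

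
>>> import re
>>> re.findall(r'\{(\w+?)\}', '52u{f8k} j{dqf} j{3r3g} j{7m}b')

['f8k', 'dqf', '3r3g', '7m']

Scanning left to right: at [3:8] match '{f8k}', group 1 = 'f8k'; at [10:15] match '{dqf}', group 1 = 'dqf'; at [17:23] match '{3r3g}', group 1 = '3r3g'; at [25:29] match '{7m}', group 1 = '7m'.
Because there's exactly one group, `findall` drops the full match and keeps group 1 from each hit.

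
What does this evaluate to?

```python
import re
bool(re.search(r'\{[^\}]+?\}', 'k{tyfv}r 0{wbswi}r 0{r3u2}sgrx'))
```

Unlike `match`, `search` isn't anchored — it looks for the pattern anywhere in the string.
The match spans [1:7] → '{tyfv}'.

True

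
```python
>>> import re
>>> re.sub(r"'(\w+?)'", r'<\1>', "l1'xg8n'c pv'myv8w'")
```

'l1<xg8n>c pv<myv8w>'

Each match is replaced using the text its own group 1 captured.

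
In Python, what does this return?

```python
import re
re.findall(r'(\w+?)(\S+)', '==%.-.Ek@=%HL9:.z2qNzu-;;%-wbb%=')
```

[('E', 'k@=%HL9:.z2qNzu-;;%-wbb%=')]

A non-greedy quantifier consumes as few characters as it can — just enough that the remainder of the pattern still matches from where it stops; whatever follows it matches normally.
2 groups means the one result is a tuple of 2 captured strings — 1 here.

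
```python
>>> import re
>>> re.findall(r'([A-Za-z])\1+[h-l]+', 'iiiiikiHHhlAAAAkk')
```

`\1` is not a pattern — it's the concrete string captured by group 1, re-applied verbatim.
`findall` collects group 1 from each match (3 total).

['i', 'H', 'A']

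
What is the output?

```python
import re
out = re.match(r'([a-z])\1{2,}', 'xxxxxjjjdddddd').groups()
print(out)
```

`\1` is not a pattern — it's the concrete string captured by group 1, re-applied verbatim.
`match` is anchored at position 0; if the pattern doesn't fit there, it returns None.
The match spans [0:5] → 'xxxxx'.
Captured: group 1 = 'x'.

('x',)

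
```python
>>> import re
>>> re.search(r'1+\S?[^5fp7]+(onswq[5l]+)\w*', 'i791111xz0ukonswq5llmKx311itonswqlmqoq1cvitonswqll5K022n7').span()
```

(3, 57)

The pattern matches one or more of a literal '1', then optionally a non-whitespace character; then one or more of any character except [5fp7]; then the literal 'on', then the literal 'swq', then one or more of one of [5l] (captured); then zero or more of a word character.
`re.search` scans for the first position where the pattern succeeds.
The match spans [3:57] → '1111xz0ukonswq5llmKx311itonswqlmqoq1cvitonswqll5K022n7'.
Captured: group 1 = 'onswq5ll'.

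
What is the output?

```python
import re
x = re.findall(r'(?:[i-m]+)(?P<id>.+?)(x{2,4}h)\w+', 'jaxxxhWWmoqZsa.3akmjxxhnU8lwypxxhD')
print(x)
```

[('a', 'xxxh'), ('xxhnU8lwyp', 'xxh')]

Pattern: one or more of a character in [i-m] (non-capturing group); then one or more of any character (lazy) (captured as 'id'); then 2 to 4 of the literal 'x', then the literal 'h' (captured); then one or more of a word character.
Scanning left to right: at [0:14] match 'jaxxxhWWmoqZsa', groups = ('a', 'xxxh'); at [17:34] match 'kmjxxhnU8lwypxxhD', groups = ('xxhnU8lwyp', 'xxh').
Multiple groups make `findall` return tuples — one 2-tuple for each match.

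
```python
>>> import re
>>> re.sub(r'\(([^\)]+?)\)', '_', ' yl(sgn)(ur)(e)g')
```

Every occurrence is swapped for '_'.

' yl___g'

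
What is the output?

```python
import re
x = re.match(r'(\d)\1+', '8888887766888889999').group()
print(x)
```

888888

A backreference is literal: `\1` must see the identical characters the first group matched.
With `match`, the pattern is implicitly anchored at the beginning.
The match spans [0:6] → '888888'.
Captured: group 1 = '8'.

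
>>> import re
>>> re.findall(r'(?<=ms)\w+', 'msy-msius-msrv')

['y', 'ius', 'rv']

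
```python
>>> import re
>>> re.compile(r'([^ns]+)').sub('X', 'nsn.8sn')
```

The pattern matches one or more of any character except [ns] (captured).
Matches: at [3:5] → '.8'.
Each match is replaced by 'X'.

'nsnXsn'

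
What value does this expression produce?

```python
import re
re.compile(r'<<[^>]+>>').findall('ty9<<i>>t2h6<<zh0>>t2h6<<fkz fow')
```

['<<i>>', '<<zh0>>']

Matches: at [3:8] → '<<i>>'; at [12:19] → '<<zh0>>'.
Since nothing is captured, `findall` lists the 2 matched substrings directly.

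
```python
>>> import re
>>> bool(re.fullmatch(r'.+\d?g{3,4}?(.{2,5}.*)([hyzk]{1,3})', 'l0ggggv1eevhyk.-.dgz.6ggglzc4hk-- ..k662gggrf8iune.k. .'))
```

This matches one or more of any character; then optionally a digit, then 3 to 4 of the literal 'g' (lazy); then 2 to 5 of any character, then zero or more of any character (captured); then 1 to 3 of one of [hyzk] (captured).
For `fullmatch`, every character of the input must be accounted for by the pattern.
Here the string isn't matched end-to-end, so the call returns None, and `bool(None)` is False.

False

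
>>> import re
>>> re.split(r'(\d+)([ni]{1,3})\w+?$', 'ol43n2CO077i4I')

['ol', '43', 'n', '']

The pattern matches one or more of a digit (captured); then 1 to 3 of one of [ni] (captured); then one or more of a word character (lazy); then anchored at the end.
Matches to split on: at [2:14] → '43n2CO077i4I'.
The group in the pattern means `split` returns the separators' captures alongside the pieces.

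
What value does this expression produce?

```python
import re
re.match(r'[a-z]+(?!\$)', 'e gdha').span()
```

A negative assertion filters positions out without eating any characters.
`match` is anchored at position 0; if the pattern doesn't fit there, it returns None.
The match spans [0:1] → 'e'.

(0, 1)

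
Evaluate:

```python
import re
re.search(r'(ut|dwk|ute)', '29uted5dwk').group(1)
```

'ut'

The regex engine tests alternatives in the order written; an earlier branch that matches wins even if a later one would match more.
Unlike `match`, `search` isn't anchored — it looks for the pattern anywhere in the string.
The match spans [2:4] → 'ut'.
Captured: group 1 = 'ut'.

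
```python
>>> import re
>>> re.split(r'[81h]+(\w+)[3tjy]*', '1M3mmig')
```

['', 'M3mmig', '']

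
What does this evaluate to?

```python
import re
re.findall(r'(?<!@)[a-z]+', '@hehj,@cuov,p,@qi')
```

The negative lookaround is zero-width — it rules out positions where the adjacent text would match, without consuming anything.
Since nothing is captured, `findall` lists the 4 matched substrings directly.

['ehj', 'uov', 'p', 'i']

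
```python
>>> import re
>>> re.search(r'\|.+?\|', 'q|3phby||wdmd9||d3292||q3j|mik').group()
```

'|3phby|'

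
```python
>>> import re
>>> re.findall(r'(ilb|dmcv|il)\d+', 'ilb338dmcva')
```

One capturing group, so `findall` returns just the captured substring from the one match — 1 in all.

['ilb']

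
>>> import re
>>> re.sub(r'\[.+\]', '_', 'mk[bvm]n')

Matches: at [2:7] → '[bvm]'.
Each match is replaced by '_'.

'mk_n'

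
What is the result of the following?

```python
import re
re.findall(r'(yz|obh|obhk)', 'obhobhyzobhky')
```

['obh', 'obh', 'yz', 'obh']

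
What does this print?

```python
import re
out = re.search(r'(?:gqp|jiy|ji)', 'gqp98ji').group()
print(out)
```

gqp

The match spans [0:3] → 'gqp'.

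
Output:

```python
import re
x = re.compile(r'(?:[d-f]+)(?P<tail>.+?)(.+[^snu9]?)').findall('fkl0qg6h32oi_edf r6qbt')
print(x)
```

[('k', 'l0qg6h32oi_edf r6qbt')]

With the lazy modifier that quantifier settles for the fewest repetitions that let the rest of the pattern succeed (the atoms after it are unaffected and can still be greedy).
`findall` packs the 2 group values into a tuple for every match.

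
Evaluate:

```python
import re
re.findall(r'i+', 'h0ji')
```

['i']

This matches one or more of a literal 'i'.
`findall` yields the raw match text (1 of them) because the pattern has no groups.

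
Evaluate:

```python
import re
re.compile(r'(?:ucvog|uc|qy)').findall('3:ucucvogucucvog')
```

['uc', 'ucvog', 'uc', 'ucvog']

The regex engine tests alternatives in the order written; an earlier branch that matches wins even if a later one would match more.
Scanning left to right: at [2:4] → 'uc'; at [4:9] → 'ucvog'; at [9:11] → 'uc'; at [11:16] → 'ucvog'.
Since nothing is captured, `findall` lists the 4 matched substrings directly.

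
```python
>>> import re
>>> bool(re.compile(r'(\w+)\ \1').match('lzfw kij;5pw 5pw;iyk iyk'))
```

`re.match` won't scan ahead — the pattern has to work from the very first character.
Here the pattern fails at index 0, so the call returns None, and `bool(None)` is False.

False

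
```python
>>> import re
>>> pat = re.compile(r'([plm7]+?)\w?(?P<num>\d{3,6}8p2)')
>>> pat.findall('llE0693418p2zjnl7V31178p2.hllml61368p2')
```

[('ll', '0693418p2'), ('l7', '31178p2'), ('llm', '61368p2')]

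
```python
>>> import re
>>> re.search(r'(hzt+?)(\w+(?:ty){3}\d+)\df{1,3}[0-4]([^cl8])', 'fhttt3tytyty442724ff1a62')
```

This matches the literal 'hz', then one or more of the literal 't' (lazy) (captured); then one or more of a word character, then the literal 'ty' repeated 3 times, then one or more of a digit (captured); then a digit, then 1 to 3 of the literal 'f', then a character in [0-4]; then any character except [cl8] (captured).
`re.search` scans for the first position where the pattern succeeds.
Here the pattern never matches, so the call returns None.

None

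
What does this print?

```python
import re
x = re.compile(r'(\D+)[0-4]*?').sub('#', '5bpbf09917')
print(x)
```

5#09917

A `+?`/`*?`/`{m,n}?` starts at its minimum and grows only as far as needed for what follows to match.
Every occurrence is swapped for '#'.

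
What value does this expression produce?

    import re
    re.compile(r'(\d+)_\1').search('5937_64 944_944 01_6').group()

'944_944'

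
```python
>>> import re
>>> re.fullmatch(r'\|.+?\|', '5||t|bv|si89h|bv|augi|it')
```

For `fullmatch`, every character of the input must be accounted for by the pattern.
Here there's no way to consume every character, so the call returns None.

None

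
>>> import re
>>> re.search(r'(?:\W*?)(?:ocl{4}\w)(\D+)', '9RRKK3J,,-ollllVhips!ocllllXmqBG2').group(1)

Pattern: zero or more of a non-word character (lazy) (non-capturing group); then the literal 'oc', then exactly 4 of the literal 'l', then a word character (non-capturing group); then one or more of a non-digit (captured).
`re.search` scans for the first position where the pattern succeeds.
The match spans [20:32] → '!ocllllXmqBG'.
Captured: group 1 = 'mqBG'.

'mqBG'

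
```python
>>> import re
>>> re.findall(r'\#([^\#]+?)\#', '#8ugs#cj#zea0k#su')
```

['8ugs', 'zea0k']

Matches: at [0:6] match '#8ugs#', group 1 = '8ugs'; at [8:15] match '#zea0k#', group 1 = 'zea0k'.
With a single group, `findall` returns only what that group captured — 2 items.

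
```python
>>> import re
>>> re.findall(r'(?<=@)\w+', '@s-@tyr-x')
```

['s', 'tyr']

The lookaround is zero-width — it requires the adjacent text to match without consuming it, so the asserted text isn't part of the match.
Matches: at [1:2] → 's'; at [4:7] → 'tyr'.
With no groups in the pattern, `findall` gives back each whole match — 2 here.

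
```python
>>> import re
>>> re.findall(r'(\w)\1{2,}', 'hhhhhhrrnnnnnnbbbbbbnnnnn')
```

['h', 'n', 'b', 'n']

After group 1 captures some text, `\1` only succeeds where that same text appears again.
Scanning left to right: at [0:6] match 'hhhhhh', group 1 = 'h'; at [8:14] match 'nnnnnn', group 1 = 'n'; at [14:20] match 'bbbbbb', group 1 = 'b'; at [20:25] match 'nnnnn', group 1 = 'n'.
With a single group, `findall` returns only what that group captured — 4 items.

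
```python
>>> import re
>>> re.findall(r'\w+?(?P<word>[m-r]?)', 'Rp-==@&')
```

Pattern: one or more of a word character (lazy); then optionally a character in [m-r] (captured as 'word').
Scanning left to right: at [0:2] match 'Rp', group 1 = 'p'.
With a single group, `findall` returns only what that group captured — 1 item.

['p']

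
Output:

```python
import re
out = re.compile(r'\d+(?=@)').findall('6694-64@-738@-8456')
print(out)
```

['64', '738']

Lookahead/lookbehind check context without consuming it, so the matched span excludes the asserted characters.
No capturing groups, so `findall` returns the 2 full match strings.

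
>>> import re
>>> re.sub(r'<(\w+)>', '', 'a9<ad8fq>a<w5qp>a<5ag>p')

Every occurrence is swapped for ''.

'a9aap'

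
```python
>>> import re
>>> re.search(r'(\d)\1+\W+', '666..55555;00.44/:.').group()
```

A backreference is literal: `\1` must see the identical characters the first group matched.
`re.search` tries every starting position until one works.
The match spans [0:5] → '666..'.
Captured: group 1 = '6'.

'666..'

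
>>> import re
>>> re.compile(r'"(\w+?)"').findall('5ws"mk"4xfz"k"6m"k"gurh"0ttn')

['mk', 'k', 'k']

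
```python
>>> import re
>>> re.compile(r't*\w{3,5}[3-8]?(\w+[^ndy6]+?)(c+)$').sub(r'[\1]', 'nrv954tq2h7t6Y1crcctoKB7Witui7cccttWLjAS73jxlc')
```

Each match is replaced using the text its own group 1 captured.

'[tq2h7t6Y1crcctoKB7Witui7cccttWLjAS73jxl]'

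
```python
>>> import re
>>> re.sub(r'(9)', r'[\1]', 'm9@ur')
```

Pattern: a literal '9' (captured).
`\1` in the replacement pulls in group 1's text for each match.

'm[9]@ur'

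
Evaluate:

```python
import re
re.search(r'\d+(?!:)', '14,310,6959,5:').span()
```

Because the assertion is negative and zero-width, positions next to the forbidden text are skipped.
The match spans [0:2] → '14'.

(0, 2)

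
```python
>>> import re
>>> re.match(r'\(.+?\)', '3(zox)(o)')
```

With `match`, the pattern is implicitly anchored at the beginning.
Here the pattern fails at index 0, so the call returns None.

None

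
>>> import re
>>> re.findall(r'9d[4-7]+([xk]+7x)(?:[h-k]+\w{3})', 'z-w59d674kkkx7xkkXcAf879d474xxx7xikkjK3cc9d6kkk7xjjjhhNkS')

['kkkx7x', 'xxx7x', 'kkk7x']

Because there's exactly one group, `findall` drops the full match and keeps group 1 from each hit.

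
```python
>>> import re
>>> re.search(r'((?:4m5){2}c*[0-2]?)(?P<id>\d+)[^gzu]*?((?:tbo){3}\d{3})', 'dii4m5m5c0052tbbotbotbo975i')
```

The pattern matches the literal '4m5' repeated 2 times, then zero or more of a literal 'c', then optionally a character in [0-2] (captured); then one or more of a digit (captured as 'id'); then zero or more of any character except [gzu] (lazy); then the literal 'tbo' repeated 3 times, then exactly 3 of a digit (captured).
`re.search` scans for the first position where the pattern succeeds.
Here no position works, so the call returns None.

None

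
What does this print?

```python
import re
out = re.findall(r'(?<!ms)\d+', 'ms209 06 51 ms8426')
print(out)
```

A negative assertion filters positions out without eating any characters.
`findall` yields the raw match text (4 of them) because the pattern has no groups.

['09', '06', '51', '426']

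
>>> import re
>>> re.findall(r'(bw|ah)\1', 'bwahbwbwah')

After group 1 captures some text, `\1` only succeeds where that same text appears again.
`findall` collects group 1 from the one match (1 total).

['bw']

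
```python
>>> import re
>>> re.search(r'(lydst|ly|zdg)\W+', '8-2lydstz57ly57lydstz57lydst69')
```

None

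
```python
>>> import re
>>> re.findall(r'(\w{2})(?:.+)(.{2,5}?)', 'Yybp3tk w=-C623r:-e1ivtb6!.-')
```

Pattern: exactly 2 of a word character (captured); then one or more of any character (non-capturing group); then 2 to 5 of any character (lazy) (captured).
With 2 capturing groups, `findall` returns a 2-tuple per match.

[('Yy', '.-')]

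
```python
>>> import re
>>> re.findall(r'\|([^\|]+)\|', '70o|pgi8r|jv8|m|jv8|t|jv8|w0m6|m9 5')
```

['pgi8r', 'm', 't', 'w0m6']

Scanning left to right: at [3:10] match '|pgi8r|', group 1 = 'pgi8r'; at [13:16] match '|m|', group 1 = 'm'; at [19:22] match '|t|', group 1 = 't'; at [25:31] match '|w0m6|', group 1 = 'w0m6'.
With a single group, `findall` returns only what that group captured — 4 items.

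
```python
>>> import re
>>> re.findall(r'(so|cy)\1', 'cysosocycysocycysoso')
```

['so', 'cy', 'cy', 'so']

After group 1 captures some text, `\1` only succeeds where that same text appears again.
With a single group, `findall` returns only what that group captured — 4 items.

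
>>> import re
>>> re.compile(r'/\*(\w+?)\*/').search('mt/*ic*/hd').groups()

The match spans [2:8] → '/*ic*/'.
Captured: group 1 = 'ic'.

('ic',)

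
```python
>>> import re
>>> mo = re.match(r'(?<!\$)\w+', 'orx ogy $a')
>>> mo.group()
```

Because the assertion is negative and zero-width, positions next to the forbidden text are skipped.
With `match`, the pattern is implicitly anchored at the beginning.
The match spans [0:3] → 'orx'.

'orx'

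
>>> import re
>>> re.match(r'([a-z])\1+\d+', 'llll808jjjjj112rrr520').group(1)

`\1` has to match the exact text group 1 already captured.
`re.match` only tries the pattern at the start of the string.
The match spans [0:7] → 'llll808'.
Captured: group 1 = 'l'.

'l'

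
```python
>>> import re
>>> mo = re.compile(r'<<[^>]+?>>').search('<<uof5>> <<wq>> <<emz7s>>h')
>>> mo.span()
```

(0, 8)

The match spans [0:8] → '<<uof5>>'.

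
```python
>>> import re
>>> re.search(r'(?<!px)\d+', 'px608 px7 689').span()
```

(3, 5)

`(?!…)`/`(?<!…)` only lets a position through if the neighbouring text does NOT match; no characters are consumed.
The match spans [3:5] → '08'.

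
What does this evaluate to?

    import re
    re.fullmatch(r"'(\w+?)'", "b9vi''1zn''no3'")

None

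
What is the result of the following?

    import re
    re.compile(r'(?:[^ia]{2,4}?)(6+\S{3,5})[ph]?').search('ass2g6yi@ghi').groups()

The match spans [1:11] → 'ss2g6yi@gh'.
Captured: group 1 = '6yi@gh'.

('6yi@gh',)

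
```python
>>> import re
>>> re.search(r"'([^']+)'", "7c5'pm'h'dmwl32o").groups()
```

('pm',)

The match spans [3:7] → "'pm'".
Captured: group 1 = 'pm'.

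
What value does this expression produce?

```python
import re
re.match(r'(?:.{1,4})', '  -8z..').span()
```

(0, 4)

This matches 1 to 4 of any character (non-capturing group).
With `match`, the pattern is implicitly anchored at the beginning.
The match spans [0:4] → '  -8'.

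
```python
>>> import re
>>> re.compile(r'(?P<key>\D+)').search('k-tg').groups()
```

('k-tg',)

The match spans [0:4] → 'k-tg'.
Captured: group 1 = 'k-tg'.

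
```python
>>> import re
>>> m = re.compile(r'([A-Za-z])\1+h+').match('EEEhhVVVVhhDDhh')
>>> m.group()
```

A backreference is literal: `\1` must see the identical characters the first group matched.
`match` is anchored at position 0; if the pattern doesn't fit there, it returns None.
The match spans [0:5] → 'EEEhh'.
Captured: group 1 = 'E'.

'EEEhh'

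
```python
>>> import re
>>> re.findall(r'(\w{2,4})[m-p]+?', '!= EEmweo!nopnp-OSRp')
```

['EE', 'we', 'nopn', 'OSR']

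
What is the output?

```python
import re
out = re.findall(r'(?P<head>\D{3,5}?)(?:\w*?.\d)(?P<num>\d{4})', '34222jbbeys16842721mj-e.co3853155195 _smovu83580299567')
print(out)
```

[('jbb', '6842'), ('mj-e.', '8531'), (' _s', '3580')]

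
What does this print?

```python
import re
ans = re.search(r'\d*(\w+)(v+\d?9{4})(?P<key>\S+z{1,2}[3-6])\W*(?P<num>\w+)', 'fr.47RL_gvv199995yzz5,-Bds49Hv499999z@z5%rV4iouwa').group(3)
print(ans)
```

The match spans [3:49] → '47RL_gvv199995yzz5,-Bds49Hv499999z@z5%rV4iouwa'.
Captured: group 1 = 'RL_gv', group 2 = 'v19999', group 3 = '5yzz5,-Bds49Hv499999z@z5', group 4 = 'rV4iouwa'.

5yzz5,-Bds49Hv499999z@z5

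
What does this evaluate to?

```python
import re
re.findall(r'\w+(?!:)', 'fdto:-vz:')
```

['fdt', 'v']

A negative assertion filters positions out without eating any characters.
Matches: at [0:3] → 'fdt'; at [6:7] → 'v'.
With no groups in the pattern, `findall` gives back each whole match — 2 here.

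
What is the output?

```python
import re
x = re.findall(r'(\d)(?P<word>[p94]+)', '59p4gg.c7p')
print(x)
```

[('5', '9p4'), ('7', 'p')]

This matches a digit (captured); then one or more of one of [p94] (captured as 'word').
Scanning left to right: at [0:4] match '59p4', groups = ('5', '9p4'); at [8:10] match '7p', groups = ('7', 'p').
`findall` packs the 2 group values into a tuple for every match.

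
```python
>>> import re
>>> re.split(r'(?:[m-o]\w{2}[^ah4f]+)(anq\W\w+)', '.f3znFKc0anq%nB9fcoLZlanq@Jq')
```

['.f3z', 'anq%nB9fcoLZlanq', '@Jq']

The pattern matches a character in [m-o], then exactly 2 of a word character, then one or more of any character except [ah4f] (non-capturing group); then the literal 'anq', then a non-word character, then one or more of a word character (captured).
`re.split` interleaves the captured-group text with the surrounding fragments.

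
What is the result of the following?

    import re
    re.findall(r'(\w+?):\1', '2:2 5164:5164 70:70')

['2', '5164', '70']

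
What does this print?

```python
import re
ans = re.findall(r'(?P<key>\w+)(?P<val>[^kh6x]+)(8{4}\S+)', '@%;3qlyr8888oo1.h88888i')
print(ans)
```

This matches one or more of a word character (captured as 'key'); then one or more of any character except [kh6x] (captured as 'val'); then exactly 4 of a literal '8', then one or more of a non-whitespace character (captured).
Scanning left to right: at [3:23] match '3qlyr8888oo1.h88888i', groups = ('3qly', 'r', '8888oo1.h88888i').
With 3 capturing groups, `findall` returns a 3-tuple per match.

[('3qly', 'r', '8888oo1.h88888i')]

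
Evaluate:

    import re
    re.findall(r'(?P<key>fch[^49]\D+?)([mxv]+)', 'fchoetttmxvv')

A `+?`/`*?`/`{m,n}?` starts at its minimum and grows only as far as needed for what follows to match.
With 2 capturing groups, `findall` returns a 2-tuple per match.

[('fchoettt', 'mxvv')]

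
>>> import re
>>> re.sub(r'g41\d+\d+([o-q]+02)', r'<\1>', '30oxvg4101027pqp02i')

'30oxv<pqp02>i'

The pattern matches the literal 'g41', then one or more of a digit; then one or more of a digit; then one or more of a character in [o-q], then the literal '02' (captured).
Matches: at [5:18] → 'g4101027pqp02'.
`\1` in the replacement pulls in group 1's text for each match.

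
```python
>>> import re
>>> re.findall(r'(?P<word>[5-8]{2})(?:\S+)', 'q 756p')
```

This matches exactly 2 of a character in [5-8] (captured as 'word'); then one or more of a non-whitespace character (non-capturing group).
Because there's exactly one group, `findall` drops the full match and keeps group 1 from the one hit.

['75']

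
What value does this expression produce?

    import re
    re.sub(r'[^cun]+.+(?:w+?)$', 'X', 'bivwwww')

The pattern matches one or more of any character except [cun], then one or more of any character; then one or more of a literal 'w' (lazy) (non-capturing group); then anchored at the end.
Matches: at [0:7] → 'bivwwww'.
Each match is replaced by 'X'.

'X'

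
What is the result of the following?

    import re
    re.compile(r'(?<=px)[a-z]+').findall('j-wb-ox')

The `(?=…)`/`(?<=…)` assertion just peeks at neighbouring text; it doesn't advance the match position.
No capturing groups, so `findall` returns the 0 full match strings.
Nothing in the string satisfies the pattern, so the list is empty.

[]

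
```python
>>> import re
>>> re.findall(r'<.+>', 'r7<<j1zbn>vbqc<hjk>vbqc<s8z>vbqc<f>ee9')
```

['<<j1zbn>vbqc<hjk>vbqc<s8z>vbqc<f>']

Matches: at [2:35] → '<<j1zbn>vbqc<hjk>vbqc<s8z>vbqc<f>'.
With no groups in the pattern, `findall` gives back each whole match — 1 here.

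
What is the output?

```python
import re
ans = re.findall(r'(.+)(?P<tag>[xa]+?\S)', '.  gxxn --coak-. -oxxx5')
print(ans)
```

[('.  gxxn --coak-. -oxx', 'x5')]

Pattern: one or more of any character (captured); then one or more of one of [xa] (lazy), then a non-whitespace character (captured as 'tag').
Matches: at [0:23] match '.  gxxn --coak-. -oxxx5', groups = ('.  gxxn --coak-. -oxx', 'x5').
`findall` packs the 2 group values into a tuple for every match.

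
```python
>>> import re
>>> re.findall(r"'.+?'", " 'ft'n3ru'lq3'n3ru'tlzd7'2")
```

["'ft'", "'lq3'", "'tlzd7'"]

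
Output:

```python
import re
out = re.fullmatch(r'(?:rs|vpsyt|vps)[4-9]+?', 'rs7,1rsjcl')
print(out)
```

None

For `fullmatch`, every character of the input must be accounted for by the pattern.
Here there's no way to consume every character, so the call returns None.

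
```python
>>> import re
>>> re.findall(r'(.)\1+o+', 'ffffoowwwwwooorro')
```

['f', 'w', 'r']

A backreference is literal: `\1` must see the identical characters the first group matched.
`findall` collects group 1 from each match (3 total).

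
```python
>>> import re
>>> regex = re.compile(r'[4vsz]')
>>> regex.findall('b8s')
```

The pattern matches one of [4vsz].
Matches: at [2:3] → 's'.
Since nothing is captured, `findall` lists the 1 matched substring directly.

['s']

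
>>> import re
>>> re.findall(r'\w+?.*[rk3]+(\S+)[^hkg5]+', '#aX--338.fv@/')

['8.fv@']

The pattern matches one or more of a word character (lazy), then zero or more of any character, then one or more of one of [rk3]; then one or more of a non-whitespace character (captured); then one or more of any character except [hkg5].
Walking the string: at [1:13] match 'aX--338.fv@/', group 1 = '8.fv@'.
One capturing group, so `findall` returns just the captured substring from the one match — 1 in all.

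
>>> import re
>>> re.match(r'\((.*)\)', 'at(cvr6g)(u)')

None

With `match`, the pattern is implicitly anchored at the beginning.
Here the pattern fails at index 0, so the call returns None.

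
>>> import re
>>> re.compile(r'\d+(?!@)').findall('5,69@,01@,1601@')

The negative lookaround is zero-width — it rules out positions where the adjacent text would match, without consuming anything.
No capturing groups, so `findall` returns the 4 full match strings.

['5', '6', '0', '160']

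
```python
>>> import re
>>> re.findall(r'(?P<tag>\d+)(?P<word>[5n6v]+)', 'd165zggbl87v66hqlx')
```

[('16', '5'), ('87', 'v66')]

With 2 capturing groups, `findall` returns a 2-tuple per match.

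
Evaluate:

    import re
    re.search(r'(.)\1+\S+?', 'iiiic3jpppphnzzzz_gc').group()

'iiiic'

A backreference is literal: `\1` must see the identical characters the first group matched.
`search` walks the string left to right and returns the first match it finds.
The match spans [0:5] → 'iiiic'.
Captured: group 1 = 'i'.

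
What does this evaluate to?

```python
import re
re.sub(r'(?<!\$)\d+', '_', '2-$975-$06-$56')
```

`(?!…)`/`(?<!…)` only lets a position through if the neighbouring text does NOT match; no characters are consumed.
`sub` substitutes '_' at each match site.

'_-$9_-$0_-$5_'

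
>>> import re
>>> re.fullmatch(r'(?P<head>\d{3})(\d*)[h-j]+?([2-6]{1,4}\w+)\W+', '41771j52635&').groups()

('417', '71', '52635')

The match spans [0:12] → '41771j52635&'.
Captured: group 1 = '417', group 2 = '71', group 3 = '52635'.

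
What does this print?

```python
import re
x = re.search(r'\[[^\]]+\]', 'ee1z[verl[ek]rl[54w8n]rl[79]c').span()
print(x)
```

(4, 13)

Unlike `match`, `search` isn't anchored — it looks for the pattern anywhere in the string.
The match spans [4:13] → '[verl[ek]'.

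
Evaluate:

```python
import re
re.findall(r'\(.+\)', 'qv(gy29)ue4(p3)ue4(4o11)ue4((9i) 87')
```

`findall` yields the raw match text (1 of them) because the pattern has no groups.

['(gy29)ue4(p3)ue4(4o11)ue4((9i)']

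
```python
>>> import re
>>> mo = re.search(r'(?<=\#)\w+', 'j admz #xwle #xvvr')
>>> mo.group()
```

'xwle'

Because the assertion is zero-width, the text it checks is not consumed and won't appear in the result.
The match spans [8:12] → 'xwle'.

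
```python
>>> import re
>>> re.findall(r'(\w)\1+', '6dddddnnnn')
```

['d', 'n']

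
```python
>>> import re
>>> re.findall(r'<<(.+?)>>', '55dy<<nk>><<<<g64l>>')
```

One capturing group, so `findall` returns just the captured substring from each match — 2 in all.

['nk', '<<g64l']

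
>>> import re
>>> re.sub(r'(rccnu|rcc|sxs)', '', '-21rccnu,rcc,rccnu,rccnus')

'-21,,,s'

`|` is ordered: at each position the engine commits to the first alternative that works.
Every occurrence is swapped for ''.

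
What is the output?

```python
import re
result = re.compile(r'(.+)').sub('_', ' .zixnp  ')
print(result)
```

_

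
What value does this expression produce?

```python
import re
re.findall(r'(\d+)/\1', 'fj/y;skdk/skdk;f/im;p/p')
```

`\1` is not a pattern — it's the concrete string captured by group 1, re-applied verbatim.
`findall` collects group 1 from each match (0 total).
Nothing in the string satisfies the pattern, so the list is empty.

[]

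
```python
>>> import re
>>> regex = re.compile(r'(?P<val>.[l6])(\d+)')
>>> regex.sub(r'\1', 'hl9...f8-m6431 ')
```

Pattern: any character, then one of [l6] (captured as 'val'); then one or more of a digit (captured).
`\1` in the replacement pulls in group 1's text for each match.

'hl...f8-m6 '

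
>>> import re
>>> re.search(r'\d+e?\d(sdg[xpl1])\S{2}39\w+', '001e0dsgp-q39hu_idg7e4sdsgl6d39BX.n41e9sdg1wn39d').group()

'41e9sdg1wn39d'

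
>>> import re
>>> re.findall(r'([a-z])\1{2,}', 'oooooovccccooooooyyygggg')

['o', 'c', 'o', 'y', 'g']

A backreference is literal: `\1` must see the identical characters the first group matched.
One capturing group, so `findall` returns just the captured substring from each match — 5 in all.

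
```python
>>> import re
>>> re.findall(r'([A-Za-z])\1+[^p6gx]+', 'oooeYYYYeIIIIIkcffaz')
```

['o']

`\1` is not a pattern — it's the concrete string captured by group 1, re-applied verbatim.
Scanning left to right: at [0:20] match 'oooeYYYYeIIIIIkcffaz', group 1 = 'o'.
`findall` collects group 1 from the one match (1 total).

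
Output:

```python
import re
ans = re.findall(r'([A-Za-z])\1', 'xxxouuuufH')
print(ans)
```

['x', 'u', 'u']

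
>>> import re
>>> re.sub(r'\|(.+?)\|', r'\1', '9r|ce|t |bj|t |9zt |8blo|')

'9rcet bjt 9zt 8blo|'

With the lazy modifier that quantifier settles for the fewest repetitions that let the rest of the pattern succeed (the atoms after it are unaffected and can still be greedy).
Matches: at [2:6] → '|ce|'; at [8:12] → '|bj|'; at [14:20] → '|9zt |'.
`\1` in the replacement pulls in group 1's text for each match.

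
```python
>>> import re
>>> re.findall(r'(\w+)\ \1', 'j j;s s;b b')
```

['j', 's', 'b']

After group 1 captures some text, `\1` only succeeds where that same text appears again.
Because there's exactly one group, `findall` drops the full match and keeps group 1 from each hit.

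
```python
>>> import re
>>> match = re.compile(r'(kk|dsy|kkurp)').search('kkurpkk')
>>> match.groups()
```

('kk',)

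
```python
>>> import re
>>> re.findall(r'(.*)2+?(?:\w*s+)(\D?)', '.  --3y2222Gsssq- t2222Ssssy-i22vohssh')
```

[('.  --3y2222Gsssq- t2222Ssssy-i2', 'h')]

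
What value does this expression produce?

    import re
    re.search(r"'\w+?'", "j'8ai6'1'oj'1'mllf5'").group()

"'8ai6'"

The match spans [1:7] → "'8ai6'".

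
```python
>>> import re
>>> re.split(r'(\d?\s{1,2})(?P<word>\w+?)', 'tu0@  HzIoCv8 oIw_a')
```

Lazy quantifiers expand one character at a time until the remainder of the pattern can match.
The group in the pattern means `split` returns the separators' captures alongside the pieces.

['tu0@', '  ', 'H', 'zIoCv', '8 ', 'o', 'Iw_a']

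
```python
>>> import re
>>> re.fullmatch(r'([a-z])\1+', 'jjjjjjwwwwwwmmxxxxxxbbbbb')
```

None

After group 1 captures some text, `\1` only succeeds where that same text appears again.
`re.fullmatch` requires the pattern to consume the entire string.
Here the pattern can't cover the whole string, so the call returns None.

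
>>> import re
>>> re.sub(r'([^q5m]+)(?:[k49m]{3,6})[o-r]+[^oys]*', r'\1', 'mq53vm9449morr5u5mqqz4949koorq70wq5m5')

'mq53voorq70wq5m5'

The replacement refers to a captured group, so each match is rewritten using its own captured text.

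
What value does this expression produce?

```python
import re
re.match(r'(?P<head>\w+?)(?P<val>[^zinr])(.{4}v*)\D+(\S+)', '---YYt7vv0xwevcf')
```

`re.match` only tries the pattern at the start of the string.
Here the string doesn't start with a match, so the call returns None.

None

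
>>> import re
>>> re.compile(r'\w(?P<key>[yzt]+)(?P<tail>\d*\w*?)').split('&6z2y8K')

The pattern matches a word character; then one or more of one of [yzt] (captured as 'key'); then zero or more of a digit, then zero or more of a word character (lazy) (captured as 'tail').
A non-greedy quantifier consumes as few characters as it can — just enough that the remainder of the pattern still matches from where it stops; whatever follows it matches normally.
Matches to split on: at [1:4] → '6z2'.
With a capturing group present, the delimiter's captured portion is kept in the result list.

['&', 'z', '2', 'y8K']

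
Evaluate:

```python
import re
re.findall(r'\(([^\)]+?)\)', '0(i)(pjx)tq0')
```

['i', 'pjx']

Walking the string: at [1:4] match '(i)', group 1 = 'i'; at [4:9] match '(pjx)', group 1 = 'pjx'.
One capturing group, so `findall` returns just the captured substring from each match — 2 in all.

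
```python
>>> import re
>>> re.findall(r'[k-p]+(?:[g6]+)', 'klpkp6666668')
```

['klpkp666666']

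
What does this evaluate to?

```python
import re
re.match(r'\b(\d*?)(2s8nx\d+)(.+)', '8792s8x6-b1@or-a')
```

None

`match` is anchored at position 0; if the pattern doesn't fit there, it returns None.
Here the string doesn't start with a match, so the call returns None.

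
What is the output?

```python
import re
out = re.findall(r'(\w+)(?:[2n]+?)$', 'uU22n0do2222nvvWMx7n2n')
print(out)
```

This matches one or more of a word character (captured); then one or more of one of [2n] (lazy) (non-capturing group); then anchored at the end.
Walking the string: at [0:22] match 'uU22n0do2222nvvWMx7n2n', group 1 = 'uU22n0do2222nvvWMx7n2'.
With a single group, `findall` returns only what that group captured — 1 item.

['uU22n0do2222nvvWMx7n2']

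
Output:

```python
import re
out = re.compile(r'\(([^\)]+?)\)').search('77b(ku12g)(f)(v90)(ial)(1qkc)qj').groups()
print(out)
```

('ku12g',)

The match spans [3:10] → '(ku12g)'.
Captured: group 1 = 'ku12g'.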